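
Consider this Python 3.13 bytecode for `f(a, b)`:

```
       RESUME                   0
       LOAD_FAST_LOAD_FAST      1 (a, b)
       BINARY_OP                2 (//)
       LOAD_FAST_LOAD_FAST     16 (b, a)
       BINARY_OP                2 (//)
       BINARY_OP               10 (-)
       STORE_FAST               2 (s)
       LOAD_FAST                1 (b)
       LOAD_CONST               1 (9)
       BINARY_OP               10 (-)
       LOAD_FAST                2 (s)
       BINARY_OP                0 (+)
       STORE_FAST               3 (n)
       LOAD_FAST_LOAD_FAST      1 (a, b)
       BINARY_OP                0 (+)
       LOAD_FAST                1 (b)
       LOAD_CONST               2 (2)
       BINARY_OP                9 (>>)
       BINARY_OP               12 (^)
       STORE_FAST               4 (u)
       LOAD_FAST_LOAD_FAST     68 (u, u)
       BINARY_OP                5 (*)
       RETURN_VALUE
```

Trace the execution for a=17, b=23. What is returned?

LOAD_FAST_LOAD_FAST a,b → push 17,23. Stack: [17, 23]
BINARY_OP // → 17 // 23 = 0. Stack: [0]
LOAD_FAST_LOAD_FAST b,a → push 23,17. Stack: [0, 23, 17]
BINARY_OP // → 23 // 17 = 1. Stack: [0, 1]
BINARY_OP - → 0 - 1 = -1. Stack: [-1]
STORE_FAST s → s=-1. Stack: []
LOAD_FAST b → push 23. Stack: [23]
LOAD_CONST → push 9. Stack: [23, 9]
BINARY_OP - → 23 - 9 = 14. Stack: [14]
LOAD_FAST s → push -1. Stack: [14, -1]
BINARY_OP + → 14 + -1 = 13. Stack: [13]
STORE_FAST n → n=13. Stack: []
LOAD_FAST_LOAD_FAST a,b → push 17,23. Stack: [17, 23]
BINARY_OP + → 17 + 23 = 40. Stack: [40]
LOAD_FAST b → push 23. Stack: [40, 23]
LOAD_CONST → push 2. Stack: [40, 23, 2]
BINARY_OP >> → 23 >> 2 = 5. Stack: [40, 5]
BINARY_OP ^ → 40 ^ 5 = 45. Stack: [45]
STORE_FAST u → u=45. Stack: []
LOAD_FAST_LOAD_FAST u,u → push 45,45. Stack: [45, 45]
BINARY_OP * → 45 * 45 = 2025. Stack: [2025]
RETURN_VALUE → return 2025.

2025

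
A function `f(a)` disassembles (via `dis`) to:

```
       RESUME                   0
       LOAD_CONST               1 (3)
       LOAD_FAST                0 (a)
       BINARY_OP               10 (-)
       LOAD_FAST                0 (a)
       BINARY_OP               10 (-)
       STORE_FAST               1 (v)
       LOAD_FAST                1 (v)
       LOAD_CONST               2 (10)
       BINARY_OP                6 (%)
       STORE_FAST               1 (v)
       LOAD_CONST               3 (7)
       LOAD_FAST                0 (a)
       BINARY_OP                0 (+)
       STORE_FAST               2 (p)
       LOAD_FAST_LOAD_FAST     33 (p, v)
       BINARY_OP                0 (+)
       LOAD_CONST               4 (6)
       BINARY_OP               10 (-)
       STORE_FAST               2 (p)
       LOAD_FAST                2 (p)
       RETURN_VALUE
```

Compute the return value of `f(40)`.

LOAD_CONST → push 3. Stack: [3]
LOAD_FAST a → push 40. Stack: [3, 40]
BINARY_OP - → 3 - 40 = -37. Stack: [-37]
LOAD_FAST a → push 40. Stack: [-37, 40]
BINARY_OP - → -37 - 40 = -77. Stack: [-77]
STORE_FAST v → v=-77. Stack: []
LOAD_FAST v → push -77. Stack: [-77]
LOAD_CONST → push 10. Stack: [-77, 10]
BINARY_OP % → -77 % 10 = 3. Stack: [3]
STORE_FAST v → v=3. Stack: []
LOAD_CONST → push 7. Stack: [7]
LOAD_FAST a → push 40. Stack: [7, 40]
BINARY_OP + → 7 + 40 = 47. Stack: [47]
STORE_FAST p → p=47. Stack: []
LOAD_FAST_LOAD_FAST p,v → push 47,3. Stack: [47, 3]
BINARY_OP + → 47 + 3 = 50. Stack: [50]
LOAD_CONST → push 6. Stack: [50, 6]
BINARY_OP - → 50 - 6 = 44. Stack: [44]
STORE_FAST p → p=44. Stack: []
LOAD_FAST p → push 44. Stack: [44]
RETURN_VALUE → return 44.

44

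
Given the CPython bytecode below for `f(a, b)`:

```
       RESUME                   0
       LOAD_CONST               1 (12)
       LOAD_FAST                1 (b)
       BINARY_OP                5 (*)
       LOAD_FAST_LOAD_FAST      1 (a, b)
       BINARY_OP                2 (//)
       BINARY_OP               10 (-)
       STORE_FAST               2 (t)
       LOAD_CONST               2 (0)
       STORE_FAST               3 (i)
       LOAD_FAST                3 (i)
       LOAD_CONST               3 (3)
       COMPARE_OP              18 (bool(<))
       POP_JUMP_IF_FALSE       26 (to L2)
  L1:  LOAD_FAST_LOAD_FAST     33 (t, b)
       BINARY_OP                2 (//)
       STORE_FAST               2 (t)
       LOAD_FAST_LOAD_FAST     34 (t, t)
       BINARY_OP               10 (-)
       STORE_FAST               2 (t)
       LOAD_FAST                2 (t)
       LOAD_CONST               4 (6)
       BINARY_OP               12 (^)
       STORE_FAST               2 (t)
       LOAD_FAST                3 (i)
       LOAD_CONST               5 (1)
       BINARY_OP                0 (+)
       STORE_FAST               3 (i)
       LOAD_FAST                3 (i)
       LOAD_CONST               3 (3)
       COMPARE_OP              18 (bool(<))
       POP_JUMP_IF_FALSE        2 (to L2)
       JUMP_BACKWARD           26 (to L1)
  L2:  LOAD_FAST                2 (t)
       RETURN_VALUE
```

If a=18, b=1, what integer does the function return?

6

LOAD_CONST → push 12
LOAD_FAST b → push 1
BINARY_OP * → 12 * 1 = 12
LOAD_FAST_LOAD_FAST a,b → push 18,1
BINARY_OP // → 18 // 1 = 18
BINARY_OP - → 12 - 18 = -6
STORE_FAST t → t=-6
LOAD_CONST → push 0
STORE_FAST i → i=0
LOAD_FAST i → push 0
LOAD_CONST → push 3
COMPARE_OP bool(<) → 0 vs 3 = True
POP_JUMP_IF_FALSE → pop True; no jump
LOAD_FAST_LOAD_FAST t,b → push -6,1
BINARY_OP // → -6 // 1 = -6
STORE_FAST t → t=-6
LOAD_FAST_LOAD_FAST t,t → push -6,-6
BINARY_OP - → -6 - -6 = 0
STORE_FAST t → t=0
LOAD_FAST t → push 0
LOAD_CONST → push 6
BINARY_OP ^ → 0 ^ 6 = 6
STORE_FAST t → t=6
LOAD_FAST i → push 0
LOAD_CONST → push 1
BINARY_OP + → 0 + 1 = 1
STORE_FAST i → i=1
LOAD_FAST i → push 1
LOAD_CONST → push 3
COMPARE_OP bool(<) → 1 vs 3 = True
POP_JUMP_IF_FALSE → pop True; no jump
LOAD_FAST_LOAD_FAST t,b → push 6,1
BINARY_OP // → 6 // 1 = 6
STORE_FAST t → t=6
LOAD_FAST_LOAD_FAST t,t → push 6,6
BINARY_OP - → 6 - 6 = 0
STORE_FAST t → t=0
LOAD_FAST t → push 0
LOAD_CONST → push 6
BINARY_OP ^ → 0 ^ 6 = 6
STORE_FAST t → t=6
LOAD_FAST i → push 1
LOAD_CONST → push 1
BINARY_OP + → 1 + 1 = 2
STORE_FAST i → i=2
LOAD_FAST i → push 2
LOAD_CONST → push 3
COMPARE_OP bool(<) → 2 vs 3 = True
POP_JUMP_IF_FALSE → pop True; no jump
LOAD_FAST_LOAD_FAST t,b → push 6,1
BINARY_OP // → 6 // 1 = 6
STORE_FAST t → t=6
LOAD_FAST_LOAD_FAST t,t → push 6,6
BINARY_OP - → 6 - 6 = 0
STORE_FAST t → t=0
LOAD_FAST t → push 0
LOAD_CONST → push 6
BINARY_OP ^ → 0 ^ 6 = 6
STORE_FAST t → t=6
LOAD_FAST i → push 2
LOAD_CONST → push 1
BINARY_OP + → 2 + 1 = 3
STORE_FAST i → i=3
LOAD_FAST i → push 3
LOAD_CONST → push 3
COMPARE_OP bool(<) → 3 vs 3 = False
POP_JUMP_IF_FALSE → pop False; jump
LOAD_FAST t → push 6
RETURN_VALUE → return 6.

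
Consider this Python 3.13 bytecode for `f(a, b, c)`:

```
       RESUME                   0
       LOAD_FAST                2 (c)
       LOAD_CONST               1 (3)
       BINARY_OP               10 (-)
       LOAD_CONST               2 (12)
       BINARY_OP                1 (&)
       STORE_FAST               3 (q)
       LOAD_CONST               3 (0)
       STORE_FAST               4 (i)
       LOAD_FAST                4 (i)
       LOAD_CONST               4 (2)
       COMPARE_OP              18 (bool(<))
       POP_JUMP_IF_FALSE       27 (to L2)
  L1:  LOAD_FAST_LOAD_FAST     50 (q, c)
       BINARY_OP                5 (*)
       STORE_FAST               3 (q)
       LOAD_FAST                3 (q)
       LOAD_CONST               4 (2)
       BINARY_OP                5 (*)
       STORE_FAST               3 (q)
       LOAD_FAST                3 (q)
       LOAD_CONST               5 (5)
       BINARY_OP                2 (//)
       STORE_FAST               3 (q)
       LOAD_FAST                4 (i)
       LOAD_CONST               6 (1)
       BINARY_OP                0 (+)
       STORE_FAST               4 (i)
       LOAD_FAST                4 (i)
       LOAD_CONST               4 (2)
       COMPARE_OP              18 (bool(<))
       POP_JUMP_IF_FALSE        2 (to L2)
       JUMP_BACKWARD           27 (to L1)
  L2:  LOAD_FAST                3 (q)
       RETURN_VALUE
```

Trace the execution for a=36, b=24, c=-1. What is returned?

LOAD_FAST c → push -1. Stack: [-1]
LOAD_CONST → push 3. Stack: [-1, 3]
BINARY_OP - → -1 - 3 = -4. Stack: [-4]
LOAD_CONST → push 12. Stack: [-4, 12]
BINARY_OP & → -4 & 12 = 12. Stack: [12]
STORE_FAST q → q=12. Stack: []
LOAD_CONST → push 0. Stack: [0]
STORE_FAST i → i=0. Stack: []
LOAD_FAST i → push 0. Stack: [0]
LOAD_CONST → push 2. Stack: [0, 2]
COMPARE_OP bool(<) → 0 vs 2 = True. Stack: [True]
POP_JUMP_IF_FALSE → pop True; no jump. Stack: []
LOAD_FAST_LOAD_FAST q,c → push 12,-1. Stack: [12, -1]
BINARY_OP * → 12 * -1 = -12. Stack: [-12]
STORE_FAST q → q=-12. Stack: []
LOAD_FAST q → push -12. Stack: [-12]
LOAD_CONST → push 2. Stack: [-12, 2]
BINARY_OP * → -12 * 2 = -24. Stack: [-24]
STORE_FAST q → q=-24. Stack: []
LOAD_FAST q → push -24. Stack: [-24]
LOAD_CONST → push 5. Stack: [-24, 5]
BINARY_OP // → -24 // 5 = -5. Stack: [-5]
STORE_FAST q → q=-5. Stack: []
LOAD_FAST i → push 0. Stack: [0]
LOAD_CONST → push 1. Stack: [0, 1]
BINARY_OP + → 0 + 1 = 1. Stack: [1]
STORE_FAST i → i=1. Stack: []
LOAD_FAST i → push 1. Stack: [1]
LOAD_CONST → push 2. Stack: [1, 2]
COMPARE_OP bool(<) → 1 vs 2 = True. Stack: [True]
POP_JUMP_IF_FALSE → pop True; no jump. Stack: []
LOAD_FAST_LOAD_FAST q,c → push -5,-1. Stack: [-5, -1]
BINARY_OP * → -5 * -1 = 5. Stack: [5]
STORE_FAST q → q=5. Stack: []
LOAD_FAST q → push 5. Stack: [5]
LOAD_CONST → push 2. Stack: [5, 2]
BINARY_OP * → 5 * 2 = 10. Stack: [10]
STORE_FAST q → q=10. Stack: []
LOAD_FAST q → push 10. Stack: [10]
LOAD_CONST → push 5. Stack: [10, 5]
BINARY_OP // → 10 // 5 = 2. Stack: [2]
STORE_FAST q → q=2. Stack: []
LOAD_FAST i → push 1. Stack: [1]
LOAD_CONST → push 1. Stack: [1, 1]
BINARY_OP + → 1 + 1 = 2. Stack: [2]
STORE_FAST i → i=2. Stack: []
LOAD_FAST i → push 2. Stack: [2]
LOAD_CONST → push 2. Stack: [2, 2]
COMPARE_OP bool(<) → 2 vs 2 = False. Stack: [False]
POP_JUMP_IF_FALSE → pop False; jump. Stack: []
LOAD_FAST q → push 2. Stack: [2]
RETURN_VALUE → return 2.

2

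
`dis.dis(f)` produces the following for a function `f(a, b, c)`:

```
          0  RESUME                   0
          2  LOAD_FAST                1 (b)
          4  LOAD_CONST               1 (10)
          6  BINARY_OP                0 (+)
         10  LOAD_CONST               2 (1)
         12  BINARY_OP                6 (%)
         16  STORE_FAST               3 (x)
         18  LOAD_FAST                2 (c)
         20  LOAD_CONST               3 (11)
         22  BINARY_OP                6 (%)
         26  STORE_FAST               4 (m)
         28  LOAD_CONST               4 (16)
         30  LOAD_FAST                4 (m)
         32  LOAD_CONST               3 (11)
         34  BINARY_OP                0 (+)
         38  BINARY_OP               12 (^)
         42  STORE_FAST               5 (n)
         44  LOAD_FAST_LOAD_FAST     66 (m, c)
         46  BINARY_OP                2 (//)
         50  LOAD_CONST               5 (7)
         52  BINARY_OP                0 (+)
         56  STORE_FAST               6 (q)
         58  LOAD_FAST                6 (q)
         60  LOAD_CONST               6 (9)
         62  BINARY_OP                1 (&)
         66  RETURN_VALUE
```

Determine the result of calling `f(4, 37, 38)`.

1

LOAD_FAST b → push 37. Stack: [37]
LOAD_CONST → push 10. Stack: [37, 10]
BINARY_OP + → 37 + 10 = 47. Stack: [47]
LOAD_CONST → push 1. Stack: [47, 1]
BINARY_OP % → 47 % 1 = 0. Stack: [0]
STORE_FAST x → x=0. Stack: []
LOAD_FAST c → push 38. Stack: [38]
LOAD_CONST → push 11. Stack: [38, 11]
BINARY_OP % → 38 % 11 = 5. Stack: [5]
STORE_FAST m → m=5. Stack: []
LOAD_CONST → push 16. Stack: [16]
LOAD_FAST m → push 5. Stack: [16, 5]
LOAD_CONST → push 11. Stack: [16, 5, 11]
BINARY_OP + → 5 + 11 = 16. Stack: [16, 16]
BINARY_OP ^ → 16 ^ 16 = 0. Stack: [0]
STORE_FAST n → n=0. Stack: []
LOAD_FAST_LOAD_FAST m,c → push 5,38. Stack: [5, 38]
BINARY_OP // → 5 // 38 = 0. Stack: [0]
LOAD_CONST → push 7. Stack: [0, 7]
BINARY_OP + → 0 + 7 = 7. Stack: [7]
STORE_FAST q → q=7. Stack: []
LOAD_FAST q → push 7. Stack: [7]
LOAD_CONST → push 9. Stack: [7, 9]
BINARY_OP & → 7 & 9 = 1. Stack: [1]
RETURN_VALUE → return 1.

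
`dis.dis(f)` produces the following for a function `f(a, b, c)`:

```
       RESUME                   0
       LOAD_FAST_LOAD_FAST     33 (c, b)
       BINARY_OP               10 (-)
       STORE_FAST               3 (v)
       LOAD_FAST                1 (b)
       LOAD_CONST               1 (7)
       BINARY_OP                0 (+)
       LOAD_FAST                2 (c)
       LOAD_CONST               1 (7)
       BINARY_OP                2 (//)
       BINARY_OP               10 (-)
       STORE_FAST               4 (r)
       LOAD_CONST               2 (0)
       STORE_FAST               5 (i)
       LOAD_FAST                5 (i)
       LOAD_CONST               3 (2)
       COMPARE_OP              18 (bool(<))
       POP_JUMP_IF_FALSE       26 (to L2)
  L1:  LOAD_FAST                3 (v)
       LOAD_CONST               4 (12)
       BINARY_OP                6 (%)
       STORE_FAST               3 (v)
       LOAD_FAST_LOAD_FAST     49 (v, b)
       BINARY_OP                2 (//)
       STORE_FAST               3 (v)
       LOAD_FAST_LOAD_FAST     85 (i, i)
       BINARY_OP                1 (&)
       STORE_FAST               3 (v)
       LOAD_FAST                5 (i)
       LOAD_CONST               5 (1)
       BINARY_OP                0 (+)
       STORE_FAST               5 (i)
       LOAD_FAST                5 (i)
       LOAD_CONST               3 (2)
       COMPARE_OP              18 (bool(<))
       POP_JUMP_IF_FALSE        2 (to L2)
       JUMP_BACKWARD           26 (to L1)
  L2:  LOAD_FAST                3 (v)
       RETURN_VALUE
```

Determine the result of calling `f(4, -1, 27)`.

LOAD_FAST_LOAD_FAST c,b → push 27,-1. Stack: [27, -1]
BINARY_OP - → 27 - -1 = 28. Stack: [28]
STORE_FAST v → v=28. Stack: []
LOAD_FAST b → push -1. Stack: [-1]
LOAD_CONST → push 7. Stack: [-1, 7]
BINARY_OP + → -1 + 7 = 6. Stack: [6]
LOAD_FAST c → push 27. Stack: [6, 27]
LOAD_CONST → push 7. Stack: [6, 27, 7]
BINARY_OP // → 27 // 7 = 3. Stack: [6, 3]
BINARY_OP - → 6 - 3 = 3. Stack: [3]
STORE_FAST r → r=3. Stack: []
LOAD_CONST → push 0. Stack: [0]
STORE_FAST i → i=0. Stack: []
LOAD_FAST i → push 0. Stack: [0]
LOAD_CONST → push 2. Stack: [0, 2]
COMPARE_OP bool(<) → 0 vs 2 = True. Stack: [True]
POP_JUMP_IF_FALSE → pop True; no jump. Stack: []
LOAD_FAST v → push 28. Stack: [28]
LOAD_CONST → push 12. Stack: [28, 12]
BINARY_OP % → 28 % 12 = 4. Stack: [4]
STORE_FAST v → v=4. Stack: []
LOAD_FAST_LOAD_FAST v,b → push 4,-1. Stack: [4, -1]
BINARY_OP // → 4 // -1 = -4. Stack: [-4]
STORE_FAST v → v=-4. Stack: []
LOAD_FAST_LOAD_FAST i,i → push 0,0. Stack: [0, 0]
BINARY_OP & → 0 & 0 = 0. Stack: [0]
STORE_FAST v → v=0. Stack: []
LOAD_FAST i → push 0. Stack: [0]
LOAD_CONST → push 1. Stack: [0, 1]
BINARY_OP + → 0 + 1 = 1. Stack: [1]
STORE_FAST i → i=1. Stack: []
LOAD_FAST i → push 1. Stack: [1]
LOAD_CONST → push 2. Stack: [1, 2]
COMPARE_OP bool(<) → 1 vs 2 = True. Stack: [True]
POP_JUMP_IF_FALSE → pop True; no jump. Stack: []
LOAD_FAST v → push 0. Stack: [0]
LOAD_CONST → push 12. Stack: [0, 12]
BINARY_OP % → 0 % 12 = 0. Stack: [0]
STORE_FAST v → v=0. Stack: []
LOAD_FAST_LOAD_FAST v,b → push 0,-1. Stack: [0, -1]
BINARY_OP // → 0 // -1 = 0. Stack: [0]
STORE_FAST v → v=0. Stack: []
LOAD_FAST_LOAD_FAST i,i → push 1,1. Stack: [1, 1]
BINARY_OP & → 1 & 1 = 1. Stack: [1]
STORE_FAST v → v=1. Stack: []
LOAD_FAST i → push 1. Stack: [1]
LOAD_CONST → push 1. Stack: [1, 1]
BINARY_OP + → 1 + 1 = 2. Stack: [2]
STORE_FAST i → i=2. Stack: []
LOAD_FAST i → push 2. Stack: [2]
LOAD_CONST → push 2. Stack: [2, 2]
COMPARE_OP bool(<) → 2 vs 2 = False. Stack: [False]
POP_JUMP_IF_FALSE → pop False; jump. Stack: []
LOAD_FAST v → push 1. Stack: [1]
RETURN_VALUE → return 1.

1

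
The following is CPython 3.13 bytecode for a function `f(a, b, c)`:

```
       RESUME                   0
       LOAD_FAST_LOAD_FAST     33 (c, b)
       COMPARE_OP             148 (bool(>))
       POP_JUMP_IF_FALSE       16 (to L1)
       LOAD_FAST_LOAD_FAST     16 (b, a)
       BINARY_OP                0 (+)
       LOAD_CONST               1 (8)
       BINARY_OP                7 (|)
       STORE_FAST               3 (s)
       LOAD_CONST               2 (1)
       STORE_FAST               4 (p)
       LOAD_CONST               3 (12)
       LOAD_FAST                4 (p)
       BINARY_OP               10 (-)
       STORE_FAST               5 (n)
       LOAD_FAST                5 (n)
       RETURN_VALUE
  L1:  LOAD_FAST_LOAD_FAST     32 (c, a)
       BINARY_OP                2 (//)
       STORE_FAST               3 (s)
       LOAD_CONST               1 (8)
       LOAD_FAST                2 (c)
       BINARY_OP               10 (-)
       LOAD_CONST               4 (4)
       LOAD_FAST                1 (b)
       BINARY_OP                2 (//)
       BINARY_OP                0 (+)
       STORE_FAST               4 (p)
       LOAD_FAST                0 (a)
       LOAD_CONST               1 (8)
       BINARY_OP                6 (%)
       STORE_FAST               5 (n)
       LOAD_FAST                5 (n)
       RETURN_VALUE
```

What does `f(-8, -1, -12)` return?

LOAD_FAST_LOAD_FAST c,b → push -12,-1. Stack: [-12, -1]
COMPARE_OP bool(>) → -12 vs -1 = False. Stack: [False]
POP_JUMP_IF_FALSE → pop False; jump. Stack: []
LOAD_FAST_LOAD_FAST c,a → push -12,-8. Stack: [-12, -8]
BINARY_OP // → -12 // -8 = 1. Stack: [1]
STORE_FAST s → s=1. Stack: []
LOAD_CONST → push 8. Stack: [8]
LOAD_FAST c → push -12. Stack: [8, -12]
BINARY_OP - → 8 - -12 = 20. Stack: [20]
LOAD_CONST → push 4. Stack: [20, 4]
LOAD_FAST b → push -1. Stack: [20, 4, -1]
BINARY_OP // → 4 // -1 = -4. Stack: [20, -4]
BINARY_OP + → 20 + -4 = 16. Stack: [16]
STORE_FAST p → p=16. Stack: []
LOAD_FAST a → push -8. Stack: [-8]
LOAD_CONST → push 8. Stack: [-8, 8]
BINARY_OP % → -8 % 8 = 0. Stack: [0]
STORE_FAST n → n=0. Stack: []
LOAD_FAST n → push 0. Stack: [0]
RETURN_VALUE → return 0.

0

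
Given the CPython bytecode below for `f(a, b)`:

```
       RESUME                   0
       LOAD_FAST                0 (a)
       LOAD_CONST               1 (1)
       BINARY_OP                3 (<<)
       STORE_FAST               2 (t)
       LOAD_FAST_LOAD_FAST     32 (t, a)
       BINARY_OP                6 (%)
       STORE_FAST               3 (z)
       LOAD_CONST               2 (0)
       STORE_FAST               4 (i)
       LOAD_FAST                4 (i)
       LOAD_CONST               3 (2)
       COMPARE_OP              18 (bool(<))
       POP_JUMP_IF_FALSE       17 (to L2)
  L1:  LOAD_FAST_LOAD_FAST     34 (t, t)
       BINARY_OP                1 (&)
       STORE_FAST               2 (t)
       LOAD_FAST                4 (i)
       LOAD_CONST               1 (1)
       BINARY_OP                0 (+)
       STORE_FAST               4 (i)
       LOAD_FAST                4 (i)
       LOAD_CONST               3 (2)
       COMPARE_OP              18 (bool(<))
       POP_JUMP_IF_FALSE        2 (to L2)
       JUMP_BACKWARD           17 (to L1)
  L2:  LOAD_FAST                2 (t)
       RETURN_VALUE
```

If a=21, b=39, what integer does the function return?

42

LOAD_FAST a → push 21. Stack: [21]
LOAD_CONST → push 1. Stack: [21, 1]
BINARY_OP << → 21 << 1 = 42. Stack: [42]
STORE_FAST t → t=42. Stack: []
LOAD_FAST_LOAD_FAST t,a → push 42,21. Stack: [42, 21]
BINARY_OP % → 42 % 21 = 0. Stack: [0]
STORE_FAST z → z=0. Stack: []
LOAD_CONST → push 0. Stack: [0]
STORE_FAST i → i=0. Stack: []
LOAD_FAST i → push 0. Stack: [0]
LOAD_CONST → push 2. Stack: [0, 2]
COMPARE_OP bool(<) → 0 vs 2 = True. Stack: [True]
POP_JUMP_IF_FALSE → pop True; no jump. Stack: []
LOAD_FAST_LOAD_FAST t,t → push 42,42. Stack: [42, 42]
BINARY_OP & → 42 & 42 = 42. Stack: [42]
STORE_FAST t → t=42. Stack: []
LOAD_FAST i → push 0. Stack: [0]
LOAD_CONST → push 1. Stack: [0, 1]
BINARY_OP + → 0 + 1 = 1. Stack: [1]
STORE_FAST i → i=1. Stack: []
LOAD_FAST i → push 1. Stack: [1]
LOAD_CONST → push 2. Stack: [1, 2]
COMPARE_OP bool(<) → 1 vs 2 = True. Stack: [True]
POP_JUMP_IF_FALSE → pop True; no jump. Stack: []
LOAD_FAST_LOAD_FAST t,t → push 42,42. Stack: [42, 42]
BINARY_OP & → 42 & 42 = 42. Stack: [42]
STORE_FAST t → t=42. Stack: []
LOAD_FAST i → push 1. Stack: [1]
LOAD_CONST → push 1. Stack: [1, 1]
BINARY_OP + → 1 + 1 = 2. Stack: [2]
STORE_FAST i → i=2. Stack: []
LOAD_FAST i → push 2. Stack: [2]
LOAD_CONST → push 2. Stack: [2, 2]
COMPARE_OP bool(<) → 2 vs 2 = False. Stack: [False]
POP_JUMP_IF_FALSE → pop False; jump. Stack: []
LOAD_FAST t → push 42. Stack: [42]
RETURN_VALUE → return 42.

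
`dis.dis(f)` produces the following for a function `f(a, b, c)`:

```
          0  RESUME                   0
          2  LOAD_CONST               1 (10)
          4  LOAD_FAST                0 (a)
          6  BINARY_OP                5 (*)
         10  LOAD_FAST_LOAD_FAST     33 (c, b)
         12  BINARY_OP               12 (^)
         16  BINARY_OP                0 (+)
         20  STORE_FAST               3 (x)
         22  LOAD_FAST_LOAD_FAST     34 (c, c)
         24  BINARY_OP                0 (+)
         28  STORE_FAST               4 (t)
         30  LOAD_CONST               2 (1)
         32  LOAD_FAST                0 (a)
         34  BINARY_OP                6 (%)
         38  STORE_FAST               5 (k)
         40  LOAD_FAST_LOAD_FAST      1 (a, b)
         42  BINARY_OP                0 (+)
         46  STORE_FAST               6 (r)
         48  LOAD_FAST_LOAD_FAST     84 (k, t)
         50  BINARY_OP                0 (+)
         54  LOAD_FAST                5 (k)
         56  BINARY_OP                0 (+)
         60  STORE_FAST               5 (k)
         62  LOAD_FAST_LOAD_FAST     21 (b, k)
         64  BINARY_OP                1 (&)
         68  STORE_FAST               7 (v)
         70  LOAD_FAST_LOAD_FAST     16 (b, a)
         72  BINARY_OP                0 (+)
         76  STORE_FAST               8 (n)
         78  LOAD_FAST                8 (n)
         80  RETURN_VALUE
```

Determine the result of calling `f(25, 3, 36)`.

LOAD_CONST → push 10. Stack: [10]
LOAD_FAST a → push 25. Stack: [10, 25]
BINARY_OP * → 10 * 25 = 250. Stack: [250]
LOAD_FAST_LOAD_FAST c,b → push 36,3. Stack: [250, 36, 3]
BINARY_OP ^ → 36 ^ 3 = 39. Stack: [250, 39]
BINARY_OP + → 250 + 39 = 289. Stack: [289]
STORE_FAST x → x=289. Stack: []
LOAD_FAST_LOAD_FAST c,c → push 36,36. Stack: [36, 36]
BINARY_OP + → 36 + 36 = 72. Stack: [72]
STORE_FAST t → t=72. Stack: []
LOAD_CONST → push 1. Stack: [1]
LOAD_FAST a → push 25. Stack: [1, 25]
BINARY_OP % → 1 % 25 = 1. Stack: [1]
STORE_FAST k → k=1. Stack: []
LOAD_FAST_LOAD_FAST a,b → push 25,3. Stack: [25, 3]
BINARY_OP + → 25 + 3 = 28. Stack: [28]
STORE_FAST r → r=28. Stack: []
LOAD_FAST_LOAD_FAST k,t → push 1,72. Stack: [1, 72]
BINARY_OP + → 1 + 72 = 73. Stack: [73]
LOAD_FAST k → push 1. Stack: [73, 1]
BINARY_OP + → 73 + 1 = 74. Stack: [74]
STORE_FAST k → k=74. Stack: []
LOAD_FAST_LOAD_FAST b,k → push 3,74. Stack: [3, 74]
BINARY_OP & → 3 & 74 = 2. Stack: [2]
STORE_FAST v → v=2. Stack: []
LOAD_FAST_LOAD_FAST b,a → push 3,25. Stack: [3, 25]
BINARY_OP + → 3 + 25 = 28. Stack: [28]
STORE_FAST n → n=28. Stack: []
LOAD_FAST n → push 28. Stack: [28]
RETURN_VALUE → return 28.

28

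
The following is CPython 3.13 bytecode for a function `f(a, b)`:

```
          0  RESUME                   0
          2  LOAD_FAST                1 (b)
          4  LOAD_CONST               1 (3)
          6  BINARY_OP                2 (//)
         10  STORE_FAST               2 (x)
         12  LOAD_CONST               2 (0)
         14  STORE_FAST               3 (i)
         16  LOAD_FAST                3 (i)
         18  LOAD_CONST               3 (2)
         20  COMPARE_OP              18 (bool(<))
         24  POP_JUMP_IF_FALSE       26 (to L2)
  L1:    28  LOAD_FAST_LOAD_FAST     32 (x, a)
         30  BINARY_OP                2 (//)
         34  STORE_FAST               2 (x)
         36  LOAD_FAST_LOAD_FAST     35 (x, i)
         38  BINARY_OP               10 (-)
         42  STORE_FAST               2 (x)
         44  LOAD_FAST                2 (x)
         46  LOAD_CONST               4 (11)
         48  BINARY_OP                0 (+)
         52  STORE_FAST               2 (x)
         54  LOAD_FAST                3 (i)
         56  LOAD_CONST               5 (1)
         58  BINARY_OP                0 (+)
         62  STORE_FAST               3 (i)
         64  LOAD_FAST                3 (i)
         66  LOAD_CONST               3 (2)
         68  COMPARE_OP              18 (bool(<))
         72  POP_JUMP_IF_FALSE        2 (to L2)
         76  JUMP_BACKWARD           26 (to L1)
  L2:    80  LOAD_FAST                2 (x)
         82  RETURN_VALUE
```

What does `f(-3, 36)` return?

7

LOAD_FAST b → push 36. Stack: [36]
LOAD_CONST → push 3. Stack: [36, 3]
BINARY_OP // → 36 // 3 = 12. Stack: [12]
STORE_FAST x → x=12. Stack: []
LOAD_CONST → push 0. Stack: [0]
STORE_FAST i → i=0. Stack: []
LOAD_FAST i → push 0. Stack: [0]
LOAD_CONST → push 2. Stack: [0, 2]
COMPARE_OP bool(<) → 0 vs 2 = True. Stack: [True]
POP_JUMP_IF_FALSE → pop True; no jump. Stack: []
LOAD_FAST_LOAD_FAST x,a → push 12,-3. Stack: [12, -3]
BINARY_OP // → 12 // -3 = -4. Stack: [-4]
STORE_FAST x → x=-4. Stack: []
LOAD_FAST_LOAD_FAST x,i → push -4,0. Stack: [-4, 0]
BINARY_OP - → -4 - 0 = -4. Stack: [-4]
STORE_FAST x → x=-4. Stack: []
LOAD_FAST x → push -4. Stack: [-4]
LOAD_CONST → push 11. Stack: [-4, 11]
BINARY_OP + → -4 + 11 = 7. Stack: [7]
STORE_FAST x → x=7. Stack: []
LOAD_FAST i → push 0. Stack: [0]
LOAD_CONST → push 1. Stack: [0, 1]
BINARY_OP + → 0 + 1 = 1. Stack: [1]
STORE_FAST i → i=1. Stack: []
LOAD_FAST i → push 1. Stack: [1]
LOAD_CONST → push 2. Stack: [1, 2]
COMPARE_OP bool(<) → 1 vs 2 = True. Stack: [True]
POP_JUMP_IF_FALSE → pop True; no jump. Stack: []
LOAD_FAST_LOAD_FAST x,a → push 7,-3. Stack: [7, -3]
BINARY_OP // → 7 // -3 = -3. Stack: [-3]
STORE_FAST x → x=-3. Stack: []
LOAD_FAST_LOAD_FAST x,i → push -3,1. Stack: [-3, 1]
BINARY_OP - → -3 - 1 = -4. Stack: [-4]
STORE_FAST x → x=-4. Stack: []
LOAD_FAST x → push -4. Stack: [-4]
LOAD_CONST → push 11. Stack: [-4, 11]
BINARY_OP + → -4 + 11 = 7. Stack: [7]
STORE_FAST x → x=7. Stack: []
LOAD_FAST i → push 1. Stack: [1]
LOAD_CONST → push 1. Stack: [1, 1]
BINARY_OP + → 1 + 1 = 2. Stack: [2]
STORE_FAST i → i=2. Stack: []
LOAD_FAST i → push 2. Stack: [2]
LOAD_CONST → push 2. Stack: [2, 2]
COMPARE_OP bool(<) → 2 vs 2 = False. Stack: [False]
POP_JUMP_IF_FALSE → pop False; jump. Stack: []
LOAD_FAST x → push 7. Stack: [7]
RETURN_VALUE → return 7.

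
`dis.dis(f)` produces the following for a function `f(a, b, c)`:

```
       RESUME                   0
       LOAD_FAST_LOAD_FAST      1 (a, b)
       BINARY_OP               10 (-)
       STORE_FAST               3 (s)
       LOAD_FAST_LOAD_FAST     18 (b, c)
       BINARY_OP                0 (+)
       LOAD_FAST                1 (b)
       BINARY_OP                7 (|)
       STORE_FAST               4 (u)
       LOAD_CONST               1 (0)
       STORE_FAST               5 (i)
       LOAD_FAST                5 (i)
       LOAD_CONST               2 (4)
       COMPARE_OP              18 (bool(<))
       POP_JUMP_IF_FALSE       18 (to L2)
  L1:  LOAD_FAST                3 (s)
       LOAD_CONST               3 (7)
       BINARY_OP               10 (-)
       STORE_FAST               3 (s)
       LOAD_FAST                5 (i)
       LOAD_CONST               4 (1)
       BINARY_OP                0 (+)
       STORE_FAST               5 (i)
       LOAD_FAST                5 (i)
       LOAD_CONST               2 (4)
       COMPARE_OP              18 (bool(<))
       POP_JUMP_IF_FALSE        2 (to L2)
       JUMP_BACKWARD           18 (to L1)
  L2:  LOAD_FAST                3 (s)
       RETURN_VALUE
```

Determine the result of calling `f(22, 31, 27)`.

-37

LOAD_FAST_LOAD_FAST a,b → push 22,31. Stack: [22, 31]
BINARY_OP - → 22 - 31 = -9. Stack: [-9]
STORE_FAST s → s=-9. Stack: []
LOAD_FAST_LOAD_FAST b,c → push 31,27. Stack: [31, 27]
BINARY_OP + → 31 + 27 = 58. Stack: [58]
LOAD_FAST b → push 31. Stack: [58, 31]
BINARY_OP | → 58 | 31 = 63. Stack: [63]
STORE_FAST u → u=63. Stack: []
LOAD_CONST → push 0. Stack: [0]
STORE_FAST i → i=0. Stack: []
LOAD_FAST i → push 0. Stack: [0]
LOAD_CONST → push 4. Stack: [0, 4]
COMPARE_OP bool(<) → 0 vs 4 = True. Stack: [True]
POP_JUMP_IF_FALSE → pop True; no jump. Stack: []
LOAD_FAST s → push -9. Stack: [-9]
LOAD_CONST → push 7. Stack: [-9, 7]
BINARY_OP - → -9 - 7 = -16. Stack: [-16]
STORE_FAST s → s=-16. Stack: []
LOAD_FAST i → push 0. Stack: [0]
LOAD_CONST → push 1. Stack: [0, 1]
BINARY_OP + → 0 + 1 = 1. Stack: [1]
STORE_FAST i → i=1. Stack: []
LOAD_FAST i → push 1. Stack: [1]
LOAD_CONST → push 4. Stack: [1, 4]
COMPARE_OP bool(<) → 1 vs 4 = True. Stack: [True]
POP_JUMP_IF_FALSE → pop True; no jump. Stack: []
LOAD_FAST s → push -16. Stack: [-16]
LOAD_CONST → push 7. Stack: [-16, 7]
BINARY_OP - → -16 - 7 = -23. Stack: [-23]
STORE_FAST s → s=-23. Stack: []
LOAD_FAST i → push 1. Stack: [1]
LOAD_CONST → push 1. Stack: [1, 1]
BINARY_OP + → 1 + 1 = 2. Stack: [2]
STORE_FAST i → i=2. Stack: []
LOAD_FAST i → push 2. Stack: [2]
LOAD_CONST → push 4. Stack: [2, 4]
COMPARE_OP bool(<) → 2 vs 4 = True. Stack: [True]
POP_JUMP_IF_FALSE → pop True; no jump. Stack: []
LOAD_FAST s → push -23. Stack: [-23]
LOAD_CONST → push 7. Stack: [-23, 7]
BINARY_OP - → -23 - 7 = -30. Stack: [-30]
STORE_FAST s → s=-30. Stack: []
LOAD_FAST i → push 2. Stack: [2]
LOAD_CONST → push 1. Stack: [2, 1]
BINARY_OP + → 2 + 1 = 3. Stack: [3]
STORE_FAST i → i=3. Stack: []
LOAD_FAST i → push 3. Stack: [3]
LOAD_CONST → push 4. Stack: [3, 4]
COMPARE_OP bool(<) → 3 vs 4 = True. Stack: [True]
POP_JUMP_IF_FALSE → pop True; no jump. Stack: []
LOAD_FAST s → push -30. Stack: [-30]
LOAD_CONST → push 7. Stack: [-30, 7]
BINARY_OP - → -30 - 7 = -37. Stack: [-37]
STORE_FAST s → s=-37. Stack: []
LOAD_FAST i → push 3. Stack: [3]
LOAD_CONST → push 1. Stack: [3, 1]
BINARY_OP + → 3 + 1 = 4. Stack: [4]
STORE_FAST i → i=4. Stack: []
LOAD_FAST i → push 4. Stack: [4]
LOAD_CONST → push 4. Stack: [4, 4]
COMPARE_OP bool(<) → 4 vs 4 = False. Stack: [False]
POP_JUMP_IF_FALSE → pop False; jump. Stack: []
LOAD_FAST s → push -37. Stack: [-37]
RETURN_VALUE → return -37.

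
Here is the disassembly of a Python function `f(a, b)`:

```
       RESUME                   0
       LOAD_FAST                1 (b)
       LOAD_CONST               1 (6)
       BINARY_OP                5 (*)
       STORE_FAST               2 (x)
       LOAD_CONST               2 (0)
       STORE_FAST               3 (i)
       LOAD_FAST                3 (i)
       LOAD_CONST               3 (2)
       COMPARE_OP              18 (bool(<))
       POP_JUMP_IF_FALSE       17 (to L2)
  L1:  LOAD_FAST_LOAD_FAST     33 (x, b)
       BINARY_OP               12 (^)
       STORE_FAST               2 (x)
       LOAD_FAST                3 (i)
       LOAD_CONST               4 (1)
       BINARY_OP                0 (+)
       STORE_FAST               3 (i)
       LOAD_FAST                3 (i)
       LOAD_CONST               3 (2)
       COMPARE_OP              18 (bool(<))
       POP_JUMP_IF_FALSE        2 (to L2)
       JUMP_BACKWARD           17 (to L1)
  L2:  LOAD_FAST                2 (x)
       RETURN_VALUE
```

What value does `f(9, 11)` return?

66

LOAD_FAST b → push 11. Stack: [11]
LOAD_CONST → push 6. Stack: [11, 6]
BINARY_OP * → 11 * 6 = 66. Stack: [66]
STORE_FAST x → x=66. Stack: []
LOAD_CONST → push 0. Stack: [0]
STORE_FAST i → i=0. Stack: []
LOAD_FAST i → push 0. Stack: [0]
LOAD_CONST → push 2. Stack: [0, 2]
COMPARE_OP bool(<) → 0 vs 2 = True. Stack: [True]
POP_JUMP_IF_FALSE → pop True; no jump. Stack: []
LOAD_FAST_LOAD_FAST x,b → push 66,11. Stack: [66, 11]
BINARY_OP ^ → 66 ^ 11 = 73. Stack: [73]
STORE_FAST x → x=73. Stack: []
LOAD_FAST i → push 0. Stack: [0]
LOAD_CONST → push 1. Stack: [0, 1]
BINARY_OP + → 0 + 1 = 1. Stack: [1]
STORE_FAST i → i=1. Stack: []
LOAD_FAST i → push 1. Stack: [1]
LOAD_CONST → push 2. Stack: [1, 2]
COMPARE_OP bool(<) → 1 vs 2 = True. Stack: [True]
POP_JUMP_IF_FALSE → pop True; no jump. Stack: []
LOAD_FAST_LOAD_FAST x,b → push 73,11. Stack: [73, 11]
BINARY_OP ^ → 73 ^ 11 = 66. Stack: [66]
STORE_FAST x → x=66. Stack: []
LOAD_FAST i → push 1. Stack: [1]
LOAD_CONST → push 1. Stack: [1, 1]
BINARY_OP + → 1 + 1 = 2. Stack: [2]
STORE_FAST i → i=2. Stack: []
LOAD_FAST i → push 2. Stack: [2]
LOAD_CONST → push 2. Stack: [2, 2]
COMPARE_OP bool(<) → 2 vs 2 = False. Stack: [False]
POP_JUMP_IF_FALSE → pop False; jump. Stack: []
LOAD_FAST x → push 66. Stack: [66]
RETURN_VALUE → return 66.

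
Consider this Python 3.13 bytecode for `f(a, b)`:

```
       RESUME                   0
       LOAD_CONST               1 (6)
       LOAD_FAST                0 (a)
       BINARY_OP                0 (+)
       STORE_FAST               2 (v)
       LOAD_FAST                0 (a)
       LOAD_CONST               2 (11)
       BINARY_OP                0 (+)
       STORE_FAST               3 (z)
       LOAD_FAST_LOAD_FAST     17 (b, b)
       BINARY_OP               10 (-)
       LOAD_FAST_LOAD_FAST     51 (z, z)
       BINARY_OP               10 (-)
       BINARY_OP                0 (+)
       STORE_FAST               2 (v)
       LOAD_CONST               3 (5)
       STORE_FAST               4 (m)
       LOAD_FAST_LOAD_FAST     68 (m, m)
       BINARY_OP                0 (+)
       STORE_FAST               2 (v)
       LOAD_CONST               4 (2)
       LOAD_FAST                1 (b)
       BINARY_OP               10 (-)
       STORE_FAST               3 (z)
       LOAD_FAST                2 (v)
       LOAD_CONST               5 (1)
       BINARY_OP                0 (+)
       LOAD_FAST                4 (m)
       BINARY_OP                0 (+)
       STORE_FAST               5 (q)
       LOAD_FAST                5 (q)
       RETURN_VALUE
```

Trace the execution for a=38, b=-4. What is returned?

16

LOAD_CONST → push 6. Stack: [6]
LOAD_FAST a → push 38. Stack: [6, 38]
BINARY_OP + → 6 + 38 = 44. Stack: [44]
STORE_FAST v → v=44. Stack: []
LOAD_FAST a → push 38. Stack: [38]
LOAD_CONST → push 11. Stack: [38, 11]
BINARY_OP + → 38 + 11 = 49. Stack: [49]
STORE_FAST z → z=49. Stack: []
LOAD_FAST_LOAD_FAST b,b → push -4,-4. Stack: [-4, -4]
BINARY_OP - → -4 - -4 = 0. Stack: [0]
LOAD_FAST_LOAD_FAST z,z → push 49,49. Stack: [0, 49, 49]
BINARY_OP - → 49 - 49 = 0. Stack: [0, 0]
BINARY_OP + → 0 + 0 = 0. Stack: [0]
STORE_FAST v → v=0. Stack: []
LOAD_CONST → push 5. Stack: [5]
STORE_FAST m → m=5. Stack: []
LOAD_FAST_LOAD_FAST m,m → push 5,5. Stack: [5, 5]
BINARY_OP + → 5 + 5 = 10. Stack: [10]
STORE_FAST v → v=10. Stack: []
LOAD_CONST → push 2. Stack: [2]
LOAD_FAST b → push -4. Stack: [2, -4]
BINARY_OP - → 2 - -4 = 6. Stack: [6]
STORE_FAST z → z=6. Stack: []
LOAD_FAST v → push 10. Stack: [10]
LOAD_CONST → push 1. Stack: [10, 1]
BINARY_OP + → 10 + 1 = 11. Stack: [11]
LOAD_FAST m → push 5. Stack: [11, 5]
BINARY_OP + → 11 + 5 = 16. Stack: [16]
STORE_FAST q → q=16. Stack: []
LOAD_FAST q → push 16. Stack: [16]
RETURN_VALUE → return 16.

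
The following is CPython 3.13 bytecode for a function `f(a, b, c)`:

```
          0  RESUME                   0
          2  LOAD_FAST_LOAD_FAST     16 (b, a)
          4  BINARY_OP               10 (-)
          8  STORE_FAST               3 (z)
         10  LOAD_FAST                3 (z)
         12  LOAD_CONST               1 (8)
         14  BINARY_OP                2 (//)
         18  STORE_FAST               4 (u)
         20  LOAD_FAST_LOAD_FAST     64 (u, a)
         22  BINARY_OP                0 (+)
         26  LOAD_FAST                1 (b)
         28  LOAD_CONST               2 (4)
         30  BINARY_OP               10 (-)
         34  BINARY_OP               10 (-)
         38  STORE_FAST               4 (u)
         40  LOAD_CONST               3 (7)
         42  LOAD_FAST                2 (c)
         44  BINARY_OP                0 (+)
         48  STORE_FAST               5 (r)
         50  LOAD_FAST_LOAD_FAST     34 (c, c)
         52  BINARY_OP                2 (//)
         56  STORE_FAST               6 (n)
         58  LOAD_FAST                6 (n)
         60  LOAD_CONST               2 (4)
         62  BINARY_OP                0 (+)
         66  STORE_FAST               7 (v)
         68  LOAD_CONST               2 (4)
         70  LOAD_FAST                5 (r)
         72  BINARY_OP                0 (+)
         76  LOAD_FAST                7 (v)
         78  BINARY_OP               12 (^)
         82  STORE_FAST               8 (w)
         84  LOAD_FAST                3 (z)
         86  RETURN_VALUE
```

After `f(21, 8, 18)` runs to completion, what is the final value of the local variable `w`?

LOAD_FAST_LOAD_FAST b,a → push 8,21. Stack: [8, 21]
BINARY_OP - → 8 - 21 = -13. Stack: [-13]
STORE_FAST z → z=-13. Stack: []
LOAD_FAST z → push -13. Stack: [-13]
LOAD_CONST → push 8. Stack: [-13, 8]
BINARY_OP // → -13 // 8 = -2. Stack: [-2]
STORE_FAST u → u=-2. Stack: []
LOAD_FAST_LOAD_FAST u,a → push -2,21. Stack: [-2, 21]
BINARY_OP + → -2 + 21 = 19. Stack: [19]
LOAD_FAST b → push 8. Stack: [19, 8]
LOAD_CONST → push 4. Stack: [19, 8, 4]
BINARY_OP - → 8 - 4 = 4. Stack: [19, 4]
BINARY_OP - → 19 - 4 = 15. Stack: [15]
STORE_FAST u → u=15. Stack: []
LOAD_CONST → push 7. Stack: [7]
LOAD_FAST c → push 18. Stack: [7, 18]
BINARY_OP + → 7 + 18 = 25. Stack: [25]
STORE_FAST r → r=25. Stack: []
LOAD_FAST_LOAD_FAST c,c → push 18,18. Stack: [18, 18]
BINARY_OP // → 18 // 18 = 1. Stack: [1]
STORE_FAST n → n=1. Stack: []
LOAD_FAST n → push 1. Stack: [1]
LOAD_CONST → push 4. Stack: [1, 4]
BINARY_OP + → 1 + 4 = 5. Stack: [5]
STORE_FAST v → v=5. Stack: []
LOAD_CONST → push 4. Stack: [4]
LOAD_FAST r → push 25. Stack: [4, 25]
BINARY_OP + → 4 + 25 = 29. Stack: [29]
LOAD_FAST v → push 5. Stack: [29, 5]
BINARY_OP ^ → 29 ^ 5 = 24. Stack: [24]
STORE_FAST w → w=24. Stack: []
LOAD_FAST z → push -13. Stack: [-13]
RETURN_VALUE → return -13.

24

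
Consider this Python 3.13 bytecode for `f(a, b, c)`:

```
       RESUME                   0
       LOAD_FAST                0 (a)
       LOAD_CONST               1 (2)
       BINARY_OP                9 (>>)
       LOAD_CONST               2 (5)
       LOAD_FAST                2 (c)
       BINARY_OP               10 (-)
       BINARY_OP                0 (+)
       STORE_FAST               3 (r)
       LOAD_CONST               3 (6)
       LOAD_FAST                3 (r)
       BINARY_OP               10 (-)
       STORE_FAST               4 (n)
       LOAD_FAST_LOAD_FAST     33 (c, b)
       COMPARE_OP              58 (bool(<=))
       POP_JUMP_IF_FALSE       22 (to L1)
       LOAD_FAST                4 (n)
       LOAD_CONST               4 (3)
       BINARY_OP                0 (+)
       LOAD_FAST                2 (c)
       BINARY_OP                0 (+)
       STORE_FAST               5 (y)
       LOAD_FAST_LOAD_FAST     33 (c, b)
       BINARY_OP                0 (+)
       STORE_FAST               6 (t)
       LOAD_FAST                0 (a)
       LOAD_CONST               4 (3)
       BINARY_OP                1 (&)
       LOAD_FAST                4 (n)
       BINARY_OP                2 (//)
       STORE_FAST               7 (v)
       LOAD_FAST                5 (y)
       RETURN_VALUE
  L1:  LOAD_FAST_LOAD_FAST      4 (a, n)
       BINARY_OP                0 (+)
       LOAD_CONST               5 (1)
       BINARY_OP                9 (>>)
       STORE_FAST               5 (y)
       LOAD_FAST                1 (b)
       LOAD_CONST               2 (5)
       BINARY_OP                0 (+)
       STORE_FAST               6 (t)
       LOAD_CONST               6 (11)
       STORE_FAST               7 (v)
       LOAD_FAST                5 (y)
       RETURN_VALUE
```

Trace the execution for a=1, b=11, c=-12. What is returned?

-20

LOAD_FAST a → push 1. Stack: [1]
LOAD_CONST → push 2. Stack: [1, 2]
BINARY_OP >> → 1 >> 2 = 0. Stack: [0]
LOAD_CONST → push 5. Stack: [0, 5]
LOAD_FAST c → push -12. Stack: [0, 5, -12]
BINARY_OP - → 5 - -12 = 17. Stack: [0, 17]
BINARY_OP + → 0 + 17 = 17. Stack: [17]
STORE_FAST r → r=17. Stack: []
LOAD_CONST → push 6. Stack: [6]
LOAD_FAST r → push 17. Stack: [6, 17]
BINARY_OP - → 6 - 17 = -11. Stack: [-11]
STORE_FAST n → n=-11. Stack: []
LOAD_FAST_LOAD_FAST c,b → push -12,11. Stack: [-12, 11]
COMPARE_OP bool(<=) → -12 vs 11 = True. Stack: [True]
POP_JUMP_IF_FALSE → pop True; no jump. Stack: []
LOAD_FAST n → push -11. Stack: [-11]
LOAD_CONST → push 3. Stack: [-11, 3]
BINARY_OP + → -11 + 3 = -8. Stack: [-8]
LOAD_FAST c → push -12. Stack: [-8, -12]
BINARY_OP + → -8 + -12 = -20. Stack: [-20]
STORE_FAST y → y=-20. Stack: []
LOAD_FAST_LOAD_FAST c,b → push -12,11. Stack: [-12, 11]
BINARY_OP + → -12 + 11 = -1. Stack: [-1]
STORE_FAST t → t=-1. Stack: []
LOAD_FAST a → push 1. Stack: [1]
LOAD_CONST → push 3. Stack: [1, 3]
BINARY_OP & → 1 & 3 = 1. Stack: [1]
LOAD_FAST n → push -11. Stack: [1, -11]
BINARY_OP // → 1 // -11 = -1. Stack: [-1]
STORE_FAST v → v=-1. Stack: []
LOAD_FAST y → push -20. Stack: [-20]
RETURN_VALUE → return -20.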